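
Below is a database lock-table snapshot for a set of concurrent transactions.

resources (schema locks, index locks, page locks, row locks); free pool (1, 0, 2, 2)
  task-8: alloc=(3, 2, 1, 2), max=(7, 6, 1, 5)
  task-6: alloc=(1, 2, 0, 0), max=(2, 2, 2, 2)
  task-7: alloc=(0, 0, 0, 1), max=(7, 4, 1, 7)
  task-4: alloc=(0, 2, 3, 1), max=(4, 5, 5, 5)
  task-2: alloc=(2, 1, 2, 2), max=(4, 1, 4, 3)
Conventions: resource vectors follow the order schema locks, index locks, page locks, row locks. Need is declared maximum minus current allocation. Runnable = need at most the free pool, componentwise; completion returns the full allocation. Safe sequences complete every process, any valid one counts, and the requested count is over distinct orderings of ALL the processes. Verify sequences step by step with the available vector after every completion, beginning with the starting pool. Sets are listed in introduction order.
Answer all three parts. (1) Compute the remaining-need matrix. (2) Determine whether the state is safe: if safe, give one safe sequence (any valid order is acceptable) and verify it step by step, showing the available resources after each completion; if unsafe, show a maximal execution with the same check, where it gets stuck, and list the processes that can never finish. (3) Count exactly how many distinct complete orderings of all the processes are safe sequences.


(1) Need matrix, components ordered schema locks, index locks, page locks, row locks:
  task-8: (4, 4, 0, 3)
  task-6: (1, 0, 2, 2)
  task-7: (7, 4, 1, 6)
  task-4: (4, 3, 2, 4)
  task-2: (2, 0, 2, 1)
(2) SAFE, for example via the order task-6, task-2, task-4, task-8, task-7.
Key observation: reading the order forward, task-6 is the first process whose need (1, 0, 2, 2) meets the free pool (1, 0, 2, 2) exactly on a resource it requests.
Step-by-step check:
  pool = (1, 0, 2, 2)
  task-6 needs (1, 0, 2, 2) <= (1, 0, 2, 2) -> finishes; pool += (1, 2, 0, 0) = (2, 2, 2, 2)
  task-2 needs (2, 0, 2, 1) <= (2, 2, 2, 2) -> finishes; pool += (2, 1, 2, 2) = (4, 3, 4, 4)
  task-4 needs (4, 3, 2, 4) <= (4, 3, 4, 4) -> finishes; pool += (0, 2, 3, 1) = (4, 5, 7, 5)
  task-8 needs (4, 4, 0, 3) <= (4, 5, 7, 5) -> finishes; pool += (3, 2, 1, 2) = (7, 7, 8, 7)
  task-7 needs (7, 4, 1, 6) <= (7, 7, 8, 7) -> finishes; pool += (0, 0, 0, 1) = (7, 7, 8, 8)
(3) The exact count: 1 of the possible complete orderings is a safe sequence.


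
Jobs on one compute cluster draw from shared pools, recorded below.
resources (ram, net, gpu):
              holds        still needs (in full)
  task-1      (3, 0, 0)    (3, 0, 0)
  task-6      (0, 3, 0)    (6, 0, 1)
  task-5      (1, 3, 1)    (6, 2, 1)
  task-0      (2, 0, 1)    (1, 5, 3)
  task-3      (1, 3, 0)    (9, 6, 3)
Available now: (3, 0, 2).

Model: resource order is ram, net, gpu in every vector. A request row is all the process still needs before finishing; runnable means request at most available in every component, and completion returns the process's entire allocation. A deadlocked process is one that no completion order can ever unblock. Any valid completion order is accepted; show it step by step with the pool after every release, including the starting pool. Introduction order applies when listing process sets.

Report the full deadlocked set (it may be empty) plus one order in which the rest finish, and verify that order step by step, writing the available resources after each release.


No process is deadlocked.
Key observation: there is always a runnable process — task-1 first — so the state unwinds completely.
The rest can finish in the order task-1, task-6, task-5, task-0, task-3. Walking it through:
  pool = (3, 0, 2)
  task-1 needs (3, 0, 0) <= (3, 0, 2) -> finishes; pool += (3, 0, 0) = (6, 0, 2)
  task-6 needs (6, 0, 1) <= (6, 0, 2) -> finishes; pool += (0, 3, 0) = (6, 3, 2)
  task-5 needs (6, 2, 1) <= (6, 3, 2) -> finishes; pool += (1, 3, 1) = (7, 6, 3)
  task-0 needs (1, 5, 3) <= (7, 6, 3) -> finishes; pool += (2, 0, 1) = (9, 6, 4)
  task-3 needs (9, 6, 3) <= (9, 6, 4) -> finishes; pool += (1, 3, 0) = (10, 9, 4)


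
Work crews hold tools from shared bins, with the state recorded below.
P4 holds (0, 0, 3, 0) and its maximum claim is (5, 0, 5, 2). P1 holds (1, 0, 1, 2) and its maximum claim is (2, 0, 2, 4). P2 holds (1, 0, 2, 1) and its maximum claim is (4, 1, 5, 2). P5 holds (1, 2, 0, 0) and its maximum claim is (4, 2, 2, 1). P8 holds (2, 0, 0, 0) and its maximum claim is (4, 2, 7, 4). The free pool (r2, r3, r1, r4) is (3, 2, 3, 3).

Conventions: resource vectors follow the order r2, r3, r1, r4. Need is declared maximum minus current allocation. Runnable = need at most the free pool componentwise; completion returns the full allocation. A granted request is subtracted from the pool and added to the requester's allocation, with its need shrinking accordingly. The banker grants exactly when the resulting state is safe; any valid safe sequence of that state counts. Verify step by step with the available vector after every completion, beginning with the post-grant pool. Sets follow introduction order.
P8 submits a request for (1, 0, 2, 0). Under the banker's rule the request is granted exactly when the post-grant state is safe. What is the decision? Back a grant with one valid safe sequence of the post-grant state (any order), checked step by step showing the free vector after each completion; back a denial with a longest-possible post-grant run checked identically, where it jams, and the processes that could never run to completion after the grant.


DENY: after the grant no complete ordering would exist.
Key observation: after P1, P5 the pool peaks at (4, 4, 2, 5), and each blocked process is short somewhere: P4 on r2; P2 on r1; P8 on r1.
After a pretend grant, a maximal execution: P1, P5 — then nothing else fits. Check, step by step:
  pool = (2, 2, 1, 3)
  run P1 (needs (1, 0, 1, 2), free (2, 2, 1, 3)); after release of (1, 0, 1, 2) the pool is (3, 2, 2, 5)
  run P5 (needs (3, 0, 2, 1), free (3, 2, 2, 5)); after release of (1, 2, 0, 0) the pool is (4, 4, 2, 5)
  blocked: P4 wants (5, 0, 2, 2), pool (4, 4, 2, 5) — not enough r2
  blocked: P2 wants (3, 1, 3, 1), pool (4, 4, 2, 5) — not enough r1
  blocked: P8 wants (1, 2, 5, 4), pool (4, 4, 2, 5) — not enough r1
Processes that could never finish after the grant: P4, P2 and P8.


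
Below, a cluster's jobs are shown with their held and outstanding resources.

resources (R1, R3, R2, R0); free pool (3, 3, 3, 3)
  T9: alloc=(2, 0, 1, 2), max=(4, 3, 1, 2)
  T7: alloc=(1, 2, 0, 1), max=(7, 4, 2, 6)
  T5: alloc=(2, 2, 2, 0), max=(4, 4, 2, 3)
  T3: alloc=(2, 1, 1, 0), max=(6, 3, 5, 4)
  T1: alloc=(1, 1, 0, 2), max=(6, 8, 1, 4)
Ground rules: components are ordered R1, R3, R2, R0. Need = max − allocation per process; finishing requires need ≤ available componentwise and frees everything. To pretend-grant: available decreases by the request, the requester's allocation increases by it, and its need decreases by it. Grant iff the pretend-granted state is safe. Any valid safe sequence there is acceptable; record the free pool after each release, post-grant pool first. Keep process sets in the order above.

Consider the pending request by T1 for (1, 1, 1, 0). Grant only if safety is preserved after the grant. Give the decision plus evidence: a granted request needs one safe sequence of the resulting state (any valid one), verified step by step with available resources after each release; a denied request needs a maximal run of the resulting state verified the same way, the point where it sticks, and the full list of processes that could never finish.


GRANT: granting preserves safety; a valid post-grant sequence is T5, T9, T3, T7, T1.
Key observation: the transfer keeps a workable pool ((2, 2, 2, 3)); T5 starts the safe sequence.
Step-by-step check of the post-grant state:
  pool = (2, 2, 2, 3)
  run T5 (needs (2, 2, 0, 3), free (2, 2, 2, 3)); after release of (2, 2, 2, 0) the pool is (4, 4, 4, 3)
  run T9 (needs (2, 3, 0, 0), free (4, 4, 4, 3)); after release of (2, 0, 1, 2) the pool is (6, 4, 5, 5)
  run T3 (needs (4, 2, 4, 4), free (6, 4, 5, 5)); after release of (2, 1, 1, 0) the pool is (8, 5, 6, 5)
  run T7 (needs (6, 2, 2, 5), free (8, 5, 6, 5)); after release of (1, 2, 0, 1) the pool is (9, 7, 6, 6)
  run T1 (needs (4, 6, 0, 2), free (9, 7, 6, 6)); after release of (2, 2, 1, 2) the pool is (11, 9, 7, 8)


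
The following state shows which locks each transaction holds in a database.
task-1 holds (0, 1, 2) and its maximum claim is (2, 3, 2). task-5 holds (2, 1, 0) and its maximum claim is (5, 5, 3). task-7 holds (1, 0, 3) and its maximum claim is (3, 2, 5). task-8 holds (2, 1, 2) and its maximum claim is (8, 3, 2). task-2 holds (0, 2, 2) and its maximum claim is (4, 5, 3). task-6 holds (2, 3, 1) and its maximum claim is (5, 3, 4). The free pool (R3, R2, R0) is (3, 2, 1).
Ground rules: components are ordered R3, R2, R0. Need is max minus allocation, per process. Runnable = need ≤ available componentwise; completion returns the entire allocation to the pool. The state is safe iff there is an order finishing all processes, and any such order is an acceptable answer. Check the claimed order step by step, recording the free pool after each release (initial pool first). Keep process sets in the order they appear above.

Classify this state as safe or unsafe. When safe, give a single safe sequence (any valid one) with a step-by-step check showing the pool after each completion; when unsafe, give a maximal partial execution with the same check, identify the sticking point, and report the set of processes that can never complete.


The state is SAFE; one workable sequence: task-1, task-6, task-5, task-8, task-2, task-7.
Key observation: the order's first zero-slack moment is task-1 ((2, 2, 0) needed, (3, 2, 1) free — a requested resource with nothing to spare).
Check, step by step:
  pool = (3, 2, 1)
  run task-1 (needs (2, 2, 0), free (3, 2, 1)); after release of (0, 1, 2) the pool is (3, 3, 3)
  run task-6 (needs (3, 0, 3), free (3, 3, 3)); after release of (2, 3, 1) the pool is (5, 6, 4)
  run task-5 (needs (3, 4, 3), free (5, 6, 4)); after release of (2, 1, 0) the pool is (7, 7, 4)
  run task-8 (needs (6, 2, 0), free (7, 7, 4)); after release of (2, 1, 2) the pool is (9, 8, 6)
  run task-2 (needs (4, 3, 1), free (9, 8, 6)); after release of (0, 2, 2) the pool is (9, 10, 8)
  run task-7 (needs (2, 2, 2), free (9, 10, 8)); after release of (1, 0, 3) the pool is (10, 10, 11)


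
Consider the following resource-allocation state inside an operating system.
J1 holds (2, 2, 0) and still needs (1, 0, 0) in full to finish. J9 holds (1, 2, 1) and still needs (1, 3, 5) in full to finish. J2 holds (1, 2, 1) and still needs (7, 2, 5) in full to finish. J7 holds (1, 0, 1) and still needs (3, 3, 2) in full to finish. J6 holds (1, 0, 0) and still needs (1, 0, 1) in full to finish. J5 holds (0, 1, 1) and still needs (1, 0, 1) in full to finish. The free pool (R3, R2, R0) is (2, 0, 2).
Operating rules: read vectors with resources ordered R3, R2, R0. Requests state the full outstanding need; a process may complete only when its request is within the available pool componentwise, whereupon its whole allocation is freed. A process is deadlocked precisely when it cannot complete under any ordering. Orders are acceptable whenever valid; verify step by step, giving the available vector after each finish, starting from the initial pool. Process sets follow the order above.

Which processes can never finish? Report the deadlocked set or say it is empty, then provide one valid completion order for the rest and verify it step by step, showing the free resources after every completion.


Deadlocked set: J9 and J2.
Key observation: the wall is R0: completing J1, J6, J5, J7 brings the pool only to (6, 3, 4), and all the rest need more.
A valid finishing order for the others: J1, J6, J5, J7. Check, step by step:
  pool = (2, 0, 2)
  J1 needs (1, 0, 0) <= (2, 0, 2) -> finishes; pool += (2, 2, 0) = (4, 2, 2)
  J6 needs (1, 0, 1) <= (4, 2, 2) -> finishes; pool += (1, 0, 0) = (5, 2, 2)
  J5 needs (1, 0, 1) <= (5, 2, 2) -> finishes; pool += (0, 1, 1) = (5, 3, 3)
  J7 needs (3, 3, 2) <= (5, 3, 3) -> finishes; pool += (1, 0, 1) = (6, 3, 4)
The blocked processes can never fit:
  J9 still needs (1, 3, 5) but only (6, 3, 4) is free — short on R0
  J2 still needs (7, 2, 5) but only (6, 3, 4) is free — short on R3 and R0


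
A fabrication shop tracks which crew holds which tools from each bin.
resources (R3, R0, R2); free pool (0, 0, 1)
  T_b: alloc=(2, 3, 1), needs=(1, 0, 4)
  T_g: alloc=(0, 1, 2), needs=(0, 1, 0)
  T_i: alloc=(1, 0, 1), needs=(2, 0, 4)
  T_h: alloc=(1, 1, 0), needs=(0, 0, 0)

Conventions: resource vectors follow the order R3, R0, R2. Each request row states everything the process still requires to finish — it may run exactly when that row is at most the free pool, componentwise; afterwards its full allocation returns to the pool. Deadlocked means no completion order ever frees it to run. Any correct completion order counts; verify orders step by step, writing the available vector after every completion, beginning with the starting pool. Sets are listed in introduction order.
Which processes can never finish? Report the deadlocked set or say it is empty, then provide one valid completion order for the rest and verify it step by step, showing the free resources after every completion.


Deadlocked: T_b and T_i.
Key observation: the pool after T_h, T_g is (1, 2, 3); every surviving request exceeds it in R2, so progress ends there.
The rest can finish in the order T_h, T_g. Check, step by step:
  pool = (0, 0, 1)
  T_h: need (0, 0, 0) fits (0, 0, 1); releases (1, 1, 0), pool now (1, 1, 1)
  T_g: need (0, 1, 0) fits (1, 1, 1); releases (0, 1, 2), pool now (1, 2, 3)
None of the blocked processes ever fits:
  T_b cannot run: need (1, 0, 4) vs free (1, 2, 3) (insufficient R2)
  T_i cannot run: need (2, 0, 4) vs free (1, 2, 3) (insufficient R3 and R2)


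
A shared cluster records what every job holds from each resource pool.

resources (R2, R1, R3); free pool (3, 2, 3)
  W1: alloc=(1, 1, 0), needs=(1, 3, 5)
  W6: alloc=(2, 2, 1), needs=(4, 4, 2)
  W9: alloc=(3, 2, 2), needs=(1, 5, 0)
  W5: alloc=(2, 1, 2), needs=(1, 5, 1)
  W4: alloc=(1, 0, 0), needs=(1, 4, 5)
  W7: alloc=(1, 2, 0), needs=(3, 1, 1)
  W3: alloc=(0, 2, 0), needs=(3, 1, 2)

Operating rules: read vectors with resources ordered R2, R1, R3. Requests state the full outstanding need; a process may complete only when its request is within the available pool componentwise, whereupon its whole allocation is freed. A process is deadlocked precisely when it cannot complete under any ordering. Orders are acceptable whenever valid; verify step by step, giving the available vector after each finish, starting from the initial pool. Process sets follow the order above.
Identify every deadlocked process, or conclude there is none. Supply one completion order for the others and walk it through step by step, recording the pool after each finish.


The deadlocked set is empty.
Key observation: there is always a runnable process — W7 first — so the state unwinds completely.
A valid finishing order for the others: W7, W3, W9, W6, W1, W5, W4. Step-by-step check:
  pool = (3, 2, 3)
  run W7 (needs (3, 1, 1), free (3, 2, 3)); after release of (1, 2, 0) the pool is (4, 4, 3)
  run W3 (needs (3, 1, 2), free (4, 4, 3)); after release of (0, 2, 0) the pool is (4, 6, 3)
  run W9 (needs (1, 5, 0), free (4, 6, 3)); after release of (3, 2, 2) the pool is (7, 8, 5)
  run W6 (needs (4, 4, 2), free (7, 8, 5)); after release of (2, 2, 1) the pool is (9, 10, 6)
  run W1 (needs (1, 3, 5), free (9, 10, 6)); after release of (1, 1, 0) the pool is (10, 11, 6)
  run W5 (needs (1, 5, 1), free (10, 11, 6)); after release of (2, 1, 2) the pool is (12, 12, 8)
  run W4 (needs (1, 4, 5), free (12, 12, 8)); after release of (1, 0, 0) the pool is (13, 12, 8)


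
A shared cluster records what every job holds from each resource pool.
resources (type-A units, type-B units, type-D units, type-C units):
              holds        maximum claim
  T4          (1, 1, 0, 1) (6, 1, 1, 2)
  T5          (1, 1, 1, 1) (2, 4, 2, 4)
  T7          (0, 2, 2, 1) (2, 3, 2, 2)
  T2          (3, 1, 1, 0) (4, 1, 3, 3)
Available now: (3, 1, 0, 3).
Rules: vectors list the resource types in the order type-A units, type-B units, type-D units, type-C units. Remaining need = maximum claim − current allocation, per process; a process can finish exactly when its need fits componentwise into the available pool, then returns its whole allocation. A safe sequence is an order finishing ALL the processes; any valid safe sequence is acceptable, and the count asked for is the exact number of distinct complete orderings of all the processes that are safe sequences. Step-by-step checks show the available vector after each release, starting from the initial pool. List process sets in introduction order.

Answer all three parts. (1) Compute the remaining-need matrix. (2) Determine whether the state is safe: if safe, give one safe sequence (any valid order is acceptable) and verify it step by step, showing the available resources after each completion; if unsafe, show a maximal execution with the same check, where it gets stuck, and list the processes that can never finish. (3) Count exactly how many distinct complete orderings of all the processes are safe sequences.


(1) Need matrix, components ordered type-A units, type-B units, type-D units, type-C units:
  T4: (5, 0, 1, 1)
  T5: (1, 3, 1, 3)
  T7: (2, 1, 0, 1)
  T2: (1, 0, 2, 3)
(2) The state is SAFE; one workable sequence: T7, T5, T2, T4.
Key observation: T7 is the earliest step where a requested resource binds exactly: need (2, 1, 0, 1), pool (3, 1, 0, 3) at its turn.
Step-by-step check:
  pool = (3, 1, 0, 3)
  run T7 (needs (2, 1, 0, 1), free (3, 1, 0, 3)); after release of (0, 2, 2, 1) the pool is (3, 3, 2, 4)
  run T5 (needs (1, 3, 1, 3), free (3, 3, 2, 4)); after release of (1, 1, 1, 1) the pool is (4, 4, 3, 5)
  run T2 (needs (1, 0, 2, 3), free (4, 4, 3, 5)); after release of (3, 1, 1, 0) the pool is (7, 5, 4, 5)
  run T4 (needs (5, 0, 1, 1), free (7, 5, 4, 5)); after release of (1, 1, 0, 1) the pool is (8, 6, 4, 6)
(3) Precisely 3 of the possible complete orderings are safe sequences.


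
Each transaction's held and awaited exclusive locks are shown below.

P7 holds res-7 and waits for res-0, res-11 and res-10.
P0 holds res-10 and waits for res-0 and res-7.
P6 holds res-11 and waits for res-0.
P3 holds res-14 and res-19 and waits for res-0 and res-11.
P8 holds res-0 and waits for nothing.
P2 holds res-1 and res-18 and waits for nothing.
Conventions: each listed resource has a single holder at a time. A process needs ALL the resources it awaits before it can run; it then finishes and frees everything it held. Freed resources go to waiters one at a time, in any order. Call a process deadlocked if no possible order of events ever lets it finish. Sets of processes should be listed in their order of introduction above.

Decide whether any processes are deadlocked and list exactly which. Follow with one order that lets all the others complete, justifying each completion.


Deadlocked: P7 and P0.
Key observation: the wait chain closes on itself along P7 -> P0 -> P7; no other process is dragged down with it.
A valid finishing order for the others: P2, P8, P6, P3.
Walking it through:
  P2: no waits; runs immediately, freeing res-1 and res-18
  P8: no waits; runs immediately, freeing res-0
  run P6 (all its waits — res-0 — are resolved); releases res-11
  run P3 (all its waits — res-0 and res-11 — are resolved); releases res-14 and res-19


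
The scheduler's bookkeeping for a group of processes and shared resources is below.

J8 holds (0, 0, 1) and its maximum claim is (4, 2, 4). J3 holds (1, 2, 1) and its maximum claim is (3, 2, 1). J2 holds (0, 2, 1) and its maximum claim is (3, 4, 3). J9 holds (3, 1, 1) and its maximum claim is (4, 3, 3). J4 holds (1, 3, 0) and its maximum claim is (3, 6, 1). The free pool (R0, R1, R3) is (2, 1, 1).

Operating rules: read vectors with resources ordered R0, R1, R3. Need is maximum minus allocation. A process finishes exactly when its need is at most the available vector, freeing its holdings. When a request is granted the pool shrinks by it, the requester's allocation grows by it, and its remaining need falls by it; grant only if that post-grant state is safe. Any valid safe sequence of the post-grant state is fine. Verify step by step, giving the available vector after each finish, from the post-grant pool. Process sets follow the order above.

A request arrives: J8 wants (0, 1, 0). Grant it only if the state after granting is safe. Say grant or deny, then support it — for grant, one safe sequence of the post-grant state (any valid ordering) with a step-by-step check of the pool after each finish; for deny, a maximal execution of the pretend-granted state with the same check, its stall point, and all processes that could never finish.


GRANT — the state after the grant stays safe, e.g. via J3, J9, J8, J4, J2.
Key observation: (2, 0, 1) free after granting still covers J3 first, and each release covers the next.
Step-by-step check of the post-grant state:
  pool = (2, 0, 1)
  run J3 (needs (2, 0, 0), free (2, 0, 1)); after release of (1, 2, 1) the pool is (3, 2, 2)
  run J9 (needs (1, 2, 2), free (3, 2, 2)); after release of (3, 1, 1) the pool is (6, 3, 3)
  run J8 (needs (4, 1, 3), free (6, 3, 3)); after release of (0, 1, 1) the pool is (6, 4, 4)
  run J4 (needs (2, 3, 1), free (6, 4, 4)); after release of (1, 3, 0) the pool is (7, 7, 4)
  run J2 (needs (3, 2, 2), free (7, 7, 4)); after release of (0, 2, 1) the pool is (7, 9, 5)


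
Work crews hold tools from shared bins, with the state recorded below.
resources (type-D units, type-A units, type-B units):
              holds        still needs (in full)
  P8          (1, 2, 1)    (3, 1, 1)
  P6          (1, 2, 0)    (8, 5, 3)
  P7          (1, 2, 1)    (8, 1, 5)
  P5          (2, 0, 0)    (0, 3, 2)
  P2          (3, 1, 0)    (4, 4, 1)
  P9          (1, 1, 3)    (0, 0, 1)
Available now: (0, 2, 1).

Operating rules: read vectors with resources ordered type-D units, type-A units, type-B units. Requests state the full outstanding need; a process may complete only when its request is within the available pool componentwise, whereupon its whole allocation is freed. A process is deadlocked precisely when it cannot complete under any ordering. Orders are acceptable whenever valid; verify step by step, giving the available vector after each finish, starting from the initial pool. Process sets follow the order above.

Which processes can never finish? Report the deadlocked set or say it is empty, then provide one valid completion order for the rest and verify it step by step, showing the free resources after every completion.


Deadlocked: P6 and P7.
Key observation: P9, P5, P8, P2 can finish, but then (7, 6, 5) is all there is, and the blocked group's type-D units demands exceed it.
One completion order for the rest: P9, P5, P8, P2. Verifying each step:
  pool = (0, 2, 1)
  P9 needs (0, 0, 1) <= (0, 2, 1) -> finishes; pool += (1, 1, 3) = (1, 3, 4)
  P5 needs (0, 3, 2) <= (1, 3, 4) -> finishes; pool += (2, 0, 0) = (3, 3, 4)
  P8 needs (3, 1, 1) <= (3, 3, 4) -> finishes; pool += (1, 2, 1) = (4, 5, 5)
  P2 needs (4, 4, 1) <= (4, 5, 5) -> finishes; pool += (3, 1, 0) = (7, 6, 5)
None of the blocked processes ever fits:
  blocked: P6 wants (8, 5, 3), pool (7, 6, 5) — not enough type-D units
  blocked: P7 wants (8, 1, 5), pool (7, 6, 5) — not enough type-D units


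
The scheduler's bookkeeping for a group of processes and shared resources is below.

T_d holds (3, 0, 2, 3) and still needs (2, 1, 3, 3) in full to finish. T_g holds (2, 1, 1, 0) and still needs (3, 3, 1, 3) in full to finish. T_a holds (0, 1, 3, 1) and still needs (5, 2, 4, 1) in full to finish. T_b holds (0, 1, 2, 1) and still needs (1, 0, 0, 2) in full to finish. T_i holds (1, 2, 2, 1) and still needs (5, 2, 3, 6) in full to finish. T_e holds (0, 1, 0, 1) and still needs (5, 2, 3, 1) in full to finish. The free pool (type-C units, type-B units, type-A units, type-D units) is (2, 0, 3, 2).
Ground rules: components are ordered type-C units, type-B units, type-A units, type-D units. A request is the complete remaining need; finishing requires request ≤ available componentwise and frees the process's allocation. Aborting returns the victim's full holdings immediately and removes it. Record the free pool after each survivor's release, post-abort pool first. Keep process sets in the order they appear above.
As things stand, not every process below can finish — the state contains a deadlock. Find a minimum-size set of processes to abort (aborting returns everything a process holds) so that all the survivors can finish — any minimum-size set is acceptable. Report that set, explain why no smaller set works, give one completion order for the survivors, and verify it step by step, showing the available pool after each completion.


Minimum abort set: T_i.
Key observation: T_e was stuck for good until T_i gave back (1, 2, 2, 1); in the order shown it finishes at step 3.
Minimality: the empty abort set fails — the state is deadlocked as it stands.
The survivors complete as T_b, T_d, T_e, T_g, T_a. Walking it through (starting from the post-abort pool):
  pool = (3, 2, 5, 3)
  T_b: need (1, 0, 0, 2) fits (3, 2, 5, 3); releases (0, 1, 2, 1), pool now (3, 3, 7, 4)
  T_d: need (2, 1, 3, 3) fits (3, 3, 7, 4); releases (3, 0, 2, 3), pool now (6, 3, 9, 7)
  T_e: need (5, 2, 3, 1) fits (6, 3, 9, 7); releases (0, 1, 0, 1), pool now (6, 4, 9, 8)
  T_g: need (3, 3, 1, 3) fits (6, 4, 9, 8); releases (2, 1, 1, 0), pool now (8, 5, 10, 8)
  T_a: need (5, 2, 4, 1) fits (8, 5, 10, 8); releases (0, 1, 3, 1), pool now (8, 6, 13, 9)


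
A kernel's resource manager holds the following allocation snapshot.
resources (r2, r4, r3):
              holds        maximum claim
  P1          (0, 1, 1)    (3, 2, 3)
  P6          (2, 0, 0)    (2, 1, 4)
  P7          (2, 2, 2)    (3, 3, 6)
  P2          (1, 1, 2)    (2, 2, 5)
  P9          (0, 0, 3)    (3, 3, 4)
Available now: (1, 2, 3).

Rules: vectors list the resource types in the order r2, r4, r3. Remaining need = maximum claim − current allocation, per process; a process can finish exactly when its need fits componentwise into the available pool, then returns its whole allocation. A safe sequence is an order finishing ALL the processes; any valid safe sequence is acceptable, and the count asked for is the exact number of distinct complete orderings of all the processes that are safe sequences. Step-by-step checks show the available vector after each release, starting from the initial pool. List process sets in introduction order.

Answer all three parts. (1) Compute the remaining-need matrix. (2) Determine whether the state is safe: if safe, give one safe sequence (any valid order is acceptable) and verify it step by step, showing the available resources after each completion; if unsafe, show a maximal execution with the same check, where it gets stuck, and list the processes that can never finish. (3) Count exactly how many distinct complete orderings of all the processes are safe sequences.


(1) Remaining need (order r2, r4, r3):
  P1: (3, 1, 2)
  P6: (0, 1, 4)
  P7: (1, 1, 4)
  P2: (1, 1, 3)
  P9: (3, 3, 1)
(2) SAFE. One safe sequence: P2, P7, P1, P6, P9.
Key observation: at P2 the run first touches a limit — (1, 1, 3) against (1, 2, 3), exact on a resource it actually requests.
Check, step by step:
  pool = (1, 2, 3)
  P2: need (1, 1, 3) fits (1, 2, 3); releases (1, 1, 2), pool now (2, 3, 5)
  P7: need (1, 1, 4) fits (2, 3, 5); releases (2, 2, 2), pool now (4, 5, 7)
  P1: need (3, 1, 2) fits (4, 5, 7); releases (0, 1, 1), pool now (4, 6, 8)
  P6: need (0, 1, 4) fits (4, 6, 8); releases (2, 0, 0), pool now (6, 6, 8)
  P9: need (3, 3, 1) fits (6, 6, 8); releases (0, 0, 3), pool now (6, 6, 11)
(3) Exactly 12 of the possible complete orderings are safe sequences.


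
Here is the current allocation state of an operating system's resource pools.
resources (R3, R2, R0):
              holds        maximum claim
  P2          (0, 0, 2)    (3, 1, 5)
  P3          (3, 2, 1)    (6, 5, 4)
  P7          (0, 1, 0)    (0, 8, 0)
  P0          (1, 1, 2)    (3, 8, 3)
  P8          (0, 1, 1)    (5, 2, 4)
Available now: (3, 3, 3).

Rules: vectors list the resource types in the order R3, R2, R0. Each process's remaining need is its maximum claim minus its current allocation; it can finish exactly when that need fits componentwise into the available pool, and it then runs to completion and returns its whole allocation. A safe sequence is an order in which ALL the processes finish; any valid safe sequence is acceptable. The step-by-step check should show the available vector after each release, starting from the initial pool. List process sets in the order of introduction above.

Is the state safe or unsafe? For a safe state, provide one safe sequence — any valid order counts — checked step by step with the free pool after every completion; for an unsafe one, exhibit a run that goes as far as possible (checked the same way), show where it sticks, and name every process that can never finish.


UNSAFE — no complete ordering exists.
Key observation: the wall is R2: completing P3, P8, P2 brings the pool only to (6, 6, 7), and all the rest need more.
Going as far as possible: P3, P8, P2; after that, nothing fits. Verifying each step:
  pool = (3, 3, 3)
  P3: need (3, 3, 3) fits (3, 3, 3); releases (3, 2, 1), pool now (6, 5, 4)
  P8: need (5, 1, 3) fits (6, 5, 4); releases (0, 1, 1), pool now (6, 6, 5)
  P2: need (3, 1, 3) fits (6, 6, 5); releases (0, 0, 2), pool now (6, 6, 7)
  P7 still needs (0, 7, 0) but only (6, 6, 7) is free — short on R2
  P0 still needs (2, 7, 1) but only (6, 6, 7) is free — short on R2
Permanently blocked: P7 and P0.


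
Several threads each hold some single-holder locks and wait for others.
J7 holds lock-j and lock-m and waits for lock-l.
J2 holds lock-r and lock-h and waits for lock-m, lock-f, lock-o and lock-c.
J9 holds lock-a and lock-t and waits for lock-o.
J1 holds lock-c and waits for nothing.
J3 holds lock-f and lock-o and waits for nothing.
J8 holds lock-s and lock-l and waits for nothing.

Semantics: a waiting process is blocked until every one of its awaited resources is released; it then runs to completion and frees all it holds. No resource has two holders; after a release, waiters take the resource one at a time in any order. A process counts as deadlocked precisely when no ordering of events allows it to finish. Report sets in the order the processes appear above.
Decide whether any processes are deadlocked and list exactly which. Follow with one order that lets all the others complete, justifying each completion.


Nothing here is deadlocked.
Key observation: although several processes wait, no cycle exists — each chain bottoms out at a free runner.
A valid finishing order for the others: J3, J1, J8, J9, J7, J2.
Check, step by step:
  J3 waits on nothing -> runs at once and releases lock-f and lock-o
  J1 waits on nothing -> runs at once and releases lock-c
  J8 waits on nothing -> runs at once and releases lock-s and lock-l
  J9 waits on lock-o — all released -> runs and releases lock-a and lock-t
  J7 waits on lock-l — all released -> runs and releases lock-j and lock-m
  J2 waits on lock-m, lock-f, lock-o and lock-c — all released -> runs and releases lock-r and lock-h


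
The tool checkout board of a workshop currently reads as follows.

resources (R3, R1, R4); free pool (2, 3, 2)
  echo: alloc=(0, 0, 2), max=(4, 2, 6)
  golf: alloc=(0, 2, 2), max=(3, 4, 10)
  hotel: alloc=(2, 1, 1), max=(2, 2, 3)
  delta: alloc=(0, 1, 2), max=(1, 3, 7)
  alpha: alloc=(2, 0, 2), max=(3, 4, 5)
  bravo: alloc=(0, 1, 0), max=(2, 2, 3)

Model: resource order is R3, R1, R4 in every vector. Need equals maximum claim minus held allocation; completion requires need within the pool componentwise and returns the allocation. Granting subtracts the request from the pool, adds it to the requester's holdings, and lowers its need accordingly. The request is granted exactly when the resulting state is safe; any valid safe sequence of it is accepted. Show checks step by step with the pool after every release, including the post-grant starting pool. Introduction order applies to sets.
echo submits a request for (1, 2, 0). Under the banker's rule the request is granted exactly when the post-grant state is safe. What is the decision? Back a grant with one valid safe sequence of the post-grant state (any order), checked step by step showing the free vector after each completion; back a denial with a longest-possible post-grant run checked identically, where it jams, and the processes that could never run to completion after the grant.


DENY — the pretend-granted state is unsafe.
Key observation: after hotel, bravo the pool peaks at (3, 3, 3), and each blocked process is short somewhere: echo on R4; golf on R4; delta on R4; alpha on R1.
After a pretend grant, a maximal execution: hotel, bravo — then nothing else fits. Verifying each step:
  pool = (1, 1, 2)
  hotel: need (0, 1, 2) fits (1, 1, 2); releases (2, 1, 1), pool now (3, 2, 3)
  bravo: need (2, 1, 3) fits (3, 2, 3); releases (0, 1, 0), pool now (3, 3, 3)
  echo cannot run: need (3, 0, 4) vs free (3, 3, 3) (insufficient R4)
  golf cannot run: need (3, 2, 8) vs free (3, 3, 3) (insufficient R4)
  delta cannot run: need (1, 2, 5) vs free (3, 3, 3) (insufficient R4)
  alpha cannot run: need (1, 4, 3) vs free (3, 3, 3) (insufficient R1)
Had the request been granted, echo, golf, delta and alpha could never finish.


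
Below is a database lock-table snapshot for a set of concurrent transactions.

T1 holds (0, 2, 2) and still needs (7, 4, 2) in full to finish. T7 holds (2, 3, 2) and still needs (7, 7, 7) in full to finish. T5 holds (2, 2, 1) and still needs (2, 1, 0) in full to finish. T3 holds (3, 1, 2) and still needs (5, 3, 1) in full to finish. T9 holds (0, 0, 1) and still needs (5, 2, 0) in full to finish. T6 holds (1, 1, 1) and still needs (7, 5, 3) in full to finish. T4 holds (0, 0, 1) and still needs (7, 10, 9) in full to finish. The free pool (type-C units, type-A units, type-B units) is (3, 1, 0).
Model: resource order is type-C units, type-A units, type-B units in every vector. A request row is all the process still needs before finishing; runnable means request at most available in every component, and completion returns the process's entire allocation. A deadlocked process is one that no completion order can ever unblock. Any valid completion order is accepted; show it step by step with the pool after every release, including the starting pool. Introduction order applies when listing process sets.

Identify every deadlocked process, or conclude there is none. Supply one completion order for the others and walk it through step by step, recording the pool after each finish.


Nothing here is deadlocked.
Key observation: there is always a runnable process — T5 first — so the state unwinds completely.
The rest can finish in the order T5, T9, T3, T1, T6, T7, T4. Walking it through:
  pool = (3, 1, 0)
  T5 needs (2, 1, 0) <= (3, 1, 0) -> finishes; pool += (2, 2, 1) = (5, 3, 1)
  T9 needs (5, 2, 0) <= (5, 3, 1) -> finishes; pool += (0, 0, 1) = (5, 3, 2)
  T3 needs (5, 3, 1) <= (5, 3, 2) -> finishes; pool += (3, 1, 2) = (8, 4, 4)
  T1 needs (7, 4, 2) <= (8, 4, 4) -> finishes; pool += (0, 2, 2) = (8, 6, 6)
  T6 needs (7, 5, 3) <= (8, 6, 6) -> finishes; pool += (1, 1, 1) = (9, 7, 7)
  T7 needs (7, 7, 7) <= (9, 7, 7) -> finishes; pool += (2, 3, 2) = (11, 10, 9)
  T4 needs (7, 10, 9) <= (11, 10, 9) -> finishes; pool += (0, 0, 1) = (11, 10, 10)


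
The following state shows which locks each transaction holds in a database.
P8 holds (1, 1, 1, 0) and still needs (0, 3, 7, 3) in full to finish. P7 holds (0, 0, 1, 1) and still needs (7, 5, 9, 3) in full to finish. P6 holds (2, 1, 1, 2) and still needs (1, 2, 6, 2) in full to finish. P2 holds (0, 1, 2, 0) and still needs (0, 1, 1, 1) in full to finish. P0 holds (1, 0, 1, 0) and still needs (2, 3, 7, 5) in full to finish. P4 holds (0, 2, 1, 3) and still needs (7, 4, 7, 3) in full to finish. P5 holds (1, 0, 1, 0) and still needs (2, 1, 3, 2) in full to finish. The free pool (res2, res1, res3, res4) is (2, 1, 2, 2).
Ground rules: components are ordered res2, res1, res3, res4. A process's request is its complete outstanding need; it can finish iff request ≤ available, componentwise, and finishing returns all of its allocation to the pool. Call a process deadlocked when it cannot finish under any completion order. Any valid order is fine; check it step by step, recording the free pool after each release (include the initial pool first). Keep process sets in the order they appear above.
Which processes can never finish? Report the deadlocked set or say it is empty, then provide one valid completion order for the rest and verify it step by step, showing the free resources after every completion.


Deadlocked: P8, P7, P6, P0 and P4.
Key observation: P2, P5 can finish, but then (3, 2, 5, 2) is all there is, and the blocked group's res3 demands exceed it.
One completion order for the rest: P2, P5. Walking it through:
  pool = (2, 1, 2, 2)
  P2: need (0, 1, 1, 1) fits (2, 1, 2, 2); releases (0, 1, 2, 0), pool now (2, 2, 4, 2)
  P5: need (2, 1, 3, 2) fits (2, 2, 4, 2); releases (1, 0, 1, 0), pool now (3, 2, 5, 2)
The blocked processes can never fit:
  P8 cannot run: need (0, 3, 7, 3) vs free (3, 2, 5, 2) (insufficient res1, res3 and res4)
  P7 cannot run: need (7, 5, 9, 3) vs free (3, 2, 5, 2) (insufficient res2, res1, res3 and res4)
  P6 cannot run: need (1, 2, 6, 2) vs free (3, 2, 5, 2) (insufficient res3)
  P0 cannot run: need (2, 3, 7, 5) vs free (3, 2, 5, 2) (insufficient res1, res3 and res4)
  P4 cannot run: need (7, 4, 7, 3) vs free (3, 2, 5, 2) (insufficient res2, res1, res3 and res4)


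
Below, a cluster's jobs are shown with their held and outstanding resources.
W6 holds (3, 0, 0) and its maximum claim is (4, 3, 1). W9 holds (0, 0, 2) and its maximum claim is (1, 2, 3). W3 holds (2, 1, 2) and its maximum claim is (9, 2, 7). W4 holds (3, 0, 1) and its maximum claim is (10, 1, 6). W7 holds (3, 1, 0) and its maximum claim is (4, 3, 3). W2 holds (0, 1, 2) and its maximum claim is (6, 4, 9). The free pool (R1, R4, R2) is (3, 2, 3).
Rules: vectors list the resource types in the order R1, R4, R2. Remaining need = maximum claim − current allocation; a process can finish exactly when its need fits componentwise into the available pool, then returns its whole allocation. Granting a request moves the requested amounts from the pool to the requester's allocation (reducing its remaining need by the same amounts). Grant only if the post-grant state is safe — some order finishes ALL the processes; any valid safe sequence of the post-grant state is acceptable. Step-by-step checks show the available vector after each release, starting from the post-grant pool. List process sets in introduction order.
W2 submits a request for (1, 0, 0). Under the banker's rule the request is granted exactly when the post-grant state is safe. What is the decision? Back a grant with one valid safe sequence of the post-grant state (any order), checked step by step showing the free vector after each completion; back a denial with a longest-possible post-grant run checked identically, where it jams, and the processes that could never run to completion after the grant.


GRANT. The post-grant state is safe; one safe sequence: W9, W7, W6, W3, W4, W2.
Key observation: even at the reduced pool (2, 2, 3), W9 fits immediately, so safety survives the grant.
Check on the post-grant state, step by step:
  pool = (2, 2, 3)
  W9: need (1, 2, 1) fits (2, 2, 3); releases (0, 0, 2), pool now (2, 2, 5)
  W7: need (1, 2, 3) fits (2, 2, 5); releases (3, 1, 0), pool now (5, 3, 5)
  W6: need (1, 3, 1) fits (5, 3, 5); releases (3, 0, 0), pool now (8, 3, 5)
  W3: need (7, 1, 5) fits (8, 3, 5); releases (2, 1, 2), pool now (10, 4, 7)
  W4: need (7, 1, 5) fits (10, 4, 7); releases (3, 0, 1), pool now (13, 4, 8)
  W2: need (5, 3, 7) fits (13, 4, 8); releases (1, 1, 2), pool now (14, 5, 10)


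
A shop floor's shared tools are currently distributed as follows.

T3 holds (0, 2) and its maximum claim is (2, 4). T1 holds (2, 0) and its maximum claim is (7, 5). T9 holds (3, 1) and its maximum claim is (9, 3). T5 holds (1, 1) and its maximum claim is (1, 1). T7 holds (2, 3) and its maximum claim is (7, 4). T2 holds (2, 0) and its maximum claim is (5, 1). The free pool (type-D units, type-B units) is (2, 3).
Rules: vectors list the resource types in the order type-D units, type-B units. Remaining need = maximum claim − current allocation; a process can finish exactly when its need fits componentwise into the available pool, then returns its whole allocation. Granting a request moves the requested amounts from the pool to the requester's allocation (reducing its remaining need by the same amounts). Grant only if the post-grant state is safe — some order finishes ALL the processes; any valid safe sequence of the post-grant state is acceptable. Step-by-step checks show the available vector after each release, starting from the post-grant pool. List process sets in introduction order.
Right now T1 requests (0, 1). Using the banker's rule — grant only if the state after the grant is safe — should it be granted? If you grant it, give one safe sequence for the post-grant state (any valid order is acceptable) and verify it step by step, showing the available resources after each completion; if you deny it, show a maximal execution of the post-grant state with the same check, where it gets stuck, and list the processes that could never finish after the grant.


GRANT — the state after the grant stays safe, e.g. via T3, T5, T2, T1, T9, T7.
Key observation: the grant leaves (2, 2) free — enough for T3, whose release restarts the cascade.
Check on the post-grant state, step by step:
  pool = (2, 2)
  T3 needs (2, 2) <= (2, 2) -> finishes; pool += (0, 2) = (2, 4)
  T5 needs (0, 0) <= (2, 4) -> finishes; pool += (1, 1) = (3, 5)
  T2 needs (3, 1) <= (3, 5) -> finishes; pool += (2, 0) = (5, 5)
  T1 needs (5, 4) <= (5, 5) -> finishes; pool += (2, 1) = (7, 6)
  T9 needs (6, 2) <= (7, 6) -> finishes; pool += (3, 1) = (10, 7)
  T7 needs (5, 1) <= (10, 7) -> finishes; pool += (2, 3) = (12, 10)
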